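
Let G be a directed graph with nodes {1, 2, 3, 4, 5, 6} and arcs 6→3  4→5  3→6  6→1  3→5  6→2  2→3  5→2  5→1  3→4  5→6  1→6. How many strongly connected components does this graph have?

{1, 2, 3, 4, 5, 6} are all mutually reachable — one SCC of size 6.
That gives 1 strongly connected component.

1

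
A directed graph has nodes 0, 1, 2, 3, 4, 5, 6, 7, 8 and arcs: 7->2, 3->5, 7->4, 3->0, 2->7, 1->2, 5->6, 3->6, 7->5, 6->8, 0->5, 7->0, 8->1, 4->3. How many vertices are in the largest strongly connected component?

{0, 1, 2, 3, 4, 5, 6, 7, 8} are all mutually reachable — one SCC of size 9.
The largest has 9 vertices.

9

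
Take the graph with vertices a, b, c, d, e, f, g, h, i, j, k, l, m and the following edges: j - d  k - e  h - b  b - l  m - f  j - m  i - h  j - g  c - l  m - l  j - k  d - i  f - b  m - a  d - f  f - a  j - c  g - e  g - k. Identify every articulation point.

Removing j increases the component count from 1 to 2, so j is a cut vertex.
By contrast removing e leaves 1 component; it is not a cut vertex. No other vertex is a cut vertex either.

j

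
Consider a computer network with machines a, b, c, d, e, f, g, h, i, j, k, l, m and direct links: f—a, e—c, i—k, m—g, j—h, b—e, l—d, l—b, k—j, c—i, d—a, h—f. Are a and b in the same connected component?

From a we can reach a, b, c, d, e, f, h, i, j, k, l, which includes b.

Yes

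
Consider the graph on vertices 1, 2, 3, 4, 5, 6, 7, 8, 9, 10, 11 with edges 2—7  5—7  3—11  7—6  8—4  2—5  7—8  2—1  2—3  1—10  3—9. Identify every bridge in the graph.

The edges on the cycle 2-5-7-2 are not bridges since each lies on that cycle.
But removing 3—9 disconnects 3 from 9; removing 7—6 disconnects 7 from 6; removing 2—1 disconnects 2 from 1; removing 2—3 disconnects 2 from 3 — these are bridges.
In total 8 edges are bridges.

1-10, 1-2, 11-3, 2-3, 3-9, 4-8, 6-7, 7-8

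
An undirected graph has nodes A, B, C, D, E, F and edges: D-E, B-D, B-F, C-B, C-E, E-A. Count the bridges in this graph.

The edges on the cycle C-B-D-E-C are not bridges since each lies on that cycle.
But removing E-A disconnects E from A; removing B-F disconnects B from F — these are bridges.
That makes 2 bridges.

2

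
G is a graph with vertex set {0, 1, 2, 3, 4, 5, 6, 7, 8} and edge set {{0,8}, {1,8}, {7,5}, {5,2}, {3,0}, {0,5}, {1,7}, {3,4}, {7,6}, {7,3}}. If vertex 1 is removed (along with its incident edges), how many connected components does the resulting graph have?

1

With 1 gone, the remaining components are: {0, 2, 3, 4, 5, 6, 7, 8}.
That is 1 component.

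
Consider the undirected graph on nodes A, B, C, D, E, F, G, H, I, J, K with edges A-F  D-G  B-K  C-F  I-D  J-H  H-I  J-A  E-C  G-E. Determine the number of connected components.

2

Starting from B we can reach B, K. That is one component of size 2.
Starting from A we can reach A, C, D, E, F, G, H, I, J. That is one component of size 9.
Total: 2 components.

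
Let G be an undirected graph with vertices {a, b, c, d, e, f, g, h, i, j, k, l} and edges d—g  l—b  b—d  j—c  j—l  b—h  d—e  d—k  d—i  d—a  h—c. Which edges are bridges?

a-d, b-d, d-e, d-g, d-i, d-k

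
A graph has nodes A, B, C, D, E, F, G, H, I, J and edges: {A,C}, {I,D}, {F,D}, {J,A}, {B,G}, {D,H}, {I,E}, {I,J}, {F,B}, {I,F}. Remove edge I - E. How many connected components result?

2

Before removal there is 1 component.
I - E is a bridge — removing it separates I's side from E's side.
After removal: 2 components.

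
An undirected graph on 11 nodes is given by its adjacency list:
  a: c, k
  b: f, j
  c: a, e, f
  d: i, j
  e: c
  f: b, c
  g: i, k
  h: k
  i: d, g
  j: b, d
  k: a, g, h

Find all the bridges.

The edges on the cycle i-d-j-b-f-c-a-k-g-i are not bridges since each lies on that cycle.
But removing e-c disconnects e from c; removing h-k disconnects h from k — these are bridges.

c-e, h-k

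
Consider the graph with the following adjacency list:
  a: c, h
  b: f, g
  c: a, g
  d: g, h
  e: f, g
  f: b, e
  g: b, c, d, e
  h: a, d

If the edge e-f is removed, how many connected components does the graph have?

e and f are still connected via e-g-b-f, so the component count stays at 1.

1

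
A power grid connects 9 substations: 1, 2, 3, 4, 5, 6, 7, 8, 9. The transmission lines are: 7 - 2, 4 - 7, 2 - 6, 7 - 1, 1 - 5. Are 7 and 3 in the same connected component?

The component containing 7 is {1, 2, 4, 5, 6, 7}, and 3 is not in it.

No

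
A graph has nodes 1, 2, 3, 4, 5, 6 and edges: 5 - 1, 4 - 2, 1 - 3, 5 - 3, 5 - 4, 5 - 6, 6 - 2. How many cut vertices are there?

1

Removing 5 increases the component count from 1 to 2, so 5 is a cut vertex.
By contrast removing 1 leaves 1 component; it is not a cut vertex. No other vertex is a cut vertex either.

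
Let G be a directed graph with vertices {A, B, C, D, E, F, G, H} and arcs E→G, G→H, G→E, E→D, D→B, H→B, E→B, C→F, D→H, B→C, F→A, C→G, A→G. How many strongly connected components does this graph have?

1

{A, B, C, D, E, F, G, H} are all mutually reachable — one SCC of size 8.
That gives 1 strongly connected component.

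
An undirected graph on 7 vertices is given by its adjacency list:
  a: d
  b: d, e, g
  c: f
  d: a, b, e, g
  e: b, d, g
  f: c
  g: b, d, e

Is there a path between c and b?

No

The component containing c is {c, f}, and b is not in it.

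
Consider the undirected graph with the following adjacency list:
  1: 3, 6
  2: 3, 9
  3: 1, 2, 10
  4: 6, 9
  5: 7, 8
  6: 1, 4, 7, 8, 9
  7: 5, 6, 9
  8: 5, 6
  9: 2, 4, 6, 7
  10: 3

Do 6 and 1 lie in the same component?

From 6 we can reach 1, 2, 3, 4, 5, 6, 7, 8, 9, 10, which includes 1.

Yes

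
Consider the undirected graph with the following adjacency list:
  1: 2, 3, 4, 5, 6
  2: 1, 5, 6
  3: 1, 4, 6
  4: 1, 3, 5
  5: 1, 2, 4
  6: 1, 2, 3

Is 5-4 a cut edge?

No

After removing 5-4, the path 5-1-4 still connects them, so the edge is not a bridge.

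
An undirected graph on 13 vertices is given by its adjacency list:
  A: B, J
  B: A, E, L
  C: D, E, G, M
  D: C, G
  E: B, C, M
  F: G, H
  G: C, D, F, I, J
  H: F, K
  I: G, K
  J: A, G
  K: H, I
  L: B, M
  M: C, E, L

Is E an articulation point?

No

Deleting E leaves 1 component (was 1) (its neighbors B, C, M remain connected to each other), so E is not a cut vertex.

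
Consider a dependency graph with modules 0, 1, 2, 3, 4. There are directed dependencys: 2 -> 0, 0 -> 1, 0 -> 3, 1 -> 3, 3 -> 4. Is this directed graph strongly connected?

There is no directed path from 0 to 2, so the graph is not strongly connected.

No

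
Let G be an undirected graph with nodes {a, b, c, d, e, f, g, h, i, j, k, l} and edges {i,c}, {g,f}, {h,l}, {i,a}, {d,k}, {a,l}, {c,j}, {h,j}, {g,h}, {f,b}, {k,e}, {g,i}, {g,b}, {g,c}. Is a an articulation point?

Deleting a leaves 2 components (was 2), so a is not a cut vertex.

No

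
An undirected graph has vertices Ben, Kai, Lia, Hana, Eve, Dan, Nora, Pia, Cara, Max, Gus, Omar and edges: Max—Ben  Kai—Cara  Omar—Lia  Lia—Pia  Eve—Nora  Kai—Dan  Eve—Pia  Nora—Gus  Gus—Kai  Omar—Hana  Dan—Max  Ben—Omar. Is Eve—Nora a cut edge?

After removing Eve—Nora, the path Eve-Pia-Lia-Omar-Ben-Max-Dan-Kai-Gus-Nora still connects them, so the edge is not a bridge.

No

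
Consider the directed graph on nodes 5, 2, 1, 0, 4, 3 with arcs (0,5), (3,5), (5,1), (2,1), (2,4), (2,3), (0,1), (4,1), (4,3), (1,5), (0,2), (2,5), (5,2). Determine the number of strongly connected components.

2

{1, 2, 3, 4, 5} are all mutually reachable — one SCC of size 5.
{0} is an SCC by itself.
That gives 2 strongly connected components.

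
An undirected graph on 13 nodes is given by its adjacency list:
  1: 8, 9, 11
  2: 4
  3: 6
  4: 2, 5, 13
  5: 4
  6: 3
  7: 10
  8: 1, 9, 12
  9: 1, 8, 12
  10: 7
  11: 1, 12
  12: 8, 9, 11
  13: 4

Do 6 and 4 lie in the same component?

No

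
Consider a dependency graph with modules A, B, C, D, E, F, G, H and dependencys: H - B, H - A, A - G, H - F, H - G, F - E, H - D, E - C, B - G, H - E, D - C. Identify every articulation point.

Removing H increases the component count from 1 to 2, so H is a cut vertex.
By contrast removing A leaves 1 component; it is not a cut vertex. No other vertex is a cut vertex either.

H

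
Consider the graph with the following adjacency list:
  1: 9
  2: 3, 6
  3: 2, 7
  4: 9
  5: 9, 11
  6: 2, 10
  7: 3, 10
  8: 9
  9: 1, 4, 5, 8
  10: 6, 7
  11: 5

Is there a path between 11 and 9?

From 11 we can reach 1, 4, 5, 8, 9, 11, which includes 9.

Yes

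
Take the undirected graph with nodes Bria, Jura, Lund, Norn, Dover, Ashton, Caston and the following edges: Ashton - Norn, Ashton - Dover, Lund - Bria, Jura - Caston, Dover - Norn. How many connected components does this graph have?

Starting from Bria we can reach Bria, Lund. That is one component of size 2.
Starting from Jura we can reach Jura, Caston. That is one component of size 2.
Starting from Norn we can reach Norn, Dover, Ashton. That is one component of size 3.
Total: 3 components.

3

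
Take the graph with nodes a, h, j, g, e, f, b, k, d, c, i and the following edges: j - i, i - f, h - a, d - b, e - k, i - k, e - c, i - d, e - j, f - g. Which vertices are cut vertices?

d, e, f, i

Removing d increases the component count from 2 to 3, so d is a cut vertex.
Removing e increases the component count from 2 to 3, so e is a cut vertex.
Removing f increases the component count from 2 to 3, so f is a cut vertex.
Likewise i is a cut vertex.
By contrast removing j leaves 2 components; it is not a cut vertex. No other vertex is a cut vertex either.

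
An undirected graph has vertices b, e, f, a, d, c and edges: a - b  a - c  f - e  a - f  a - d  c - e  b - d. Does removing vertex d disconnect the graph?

Deleting d leaves 1 component (was 1) (its neighbors a, b remain connected to each other), so d is not a cut vertex.

No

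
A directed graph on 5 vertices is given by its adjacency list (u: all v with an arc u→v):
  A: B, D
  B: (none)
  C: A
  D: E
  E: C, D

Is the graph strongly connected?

No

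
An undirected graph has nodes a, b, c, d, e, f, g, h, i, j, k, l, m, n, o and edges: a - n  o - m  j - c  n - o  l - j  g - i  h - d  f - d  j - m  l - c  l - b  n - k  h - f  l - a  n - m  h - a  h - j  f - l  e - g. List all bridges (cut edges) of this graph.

The edges on the cycle n-o-m-n are not bridges since each lies on that cycle.
But removing b - l disconnects b from l; removing e - g disconnects e from g; removing g - i disconnects g from i; removing k - n disconnects k from n — these are bridges.

b-l, e-g, g-i, k-n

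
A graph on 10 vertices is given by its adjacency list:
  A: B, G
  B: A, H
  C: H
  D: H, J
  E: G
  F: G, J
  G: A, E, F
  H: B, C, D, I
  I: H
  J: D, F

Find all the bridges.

C-H, E-G, H-I

The edges on the cycle H-D-J-F-G-A-B-H are not bridges since each lies on that cycle.
But removing H-C disconnects H from C; removing E-G disconnects E from G; removing H-I disconnects H from I — these are bridges.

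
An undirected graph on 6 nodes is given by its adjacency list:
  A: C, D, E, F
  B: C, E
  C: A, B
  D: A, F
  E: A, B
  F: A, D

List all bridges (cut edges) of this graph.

none

The edges on the cycle A-D-F-A are not bridges since each lies on that cycle.
Every edge lies on some cycle, so there are no bridges.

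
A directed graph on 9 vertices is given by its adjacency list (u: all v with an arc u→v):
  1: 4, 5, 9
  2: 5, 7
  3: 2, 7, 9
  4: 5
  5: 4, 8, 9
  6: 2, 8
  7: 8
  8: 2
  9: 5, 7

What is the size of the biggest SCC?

6

{2, 4, 5, 7, 8, 9} are all mutually reachable — one SCC of size 6.
{1} is an SCC by itself.
{3} is an SCC by itself.
{6} is an SCC by itself.
The largest has 6 vertices.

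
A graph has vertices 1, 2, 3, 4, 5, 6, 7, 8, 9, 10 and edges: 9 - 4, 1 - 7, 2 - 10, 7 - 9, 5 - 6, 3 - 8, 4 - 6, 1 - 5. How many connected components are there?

3

Starting from 3 we can reach 3, 8. That is one component of size 2.
Starting from 2 we can reach 2, 10. That is one component of size 2.
Starting from 1 we can reach 1, 4, 5, 6, 7, 9. That is one component of size 6.
Total: 3 components.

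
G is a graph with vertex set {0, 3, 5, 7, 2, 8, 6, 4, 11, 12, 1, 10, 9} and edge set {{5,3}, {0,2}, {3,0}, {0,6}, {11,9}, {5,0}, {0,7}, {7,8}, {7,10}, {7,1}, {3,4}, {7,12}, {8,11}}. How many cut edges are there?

The edges on the cycle 5-3-0-5 are not bridges since each lies on that cycle.
But removing 7-8 disconnects 7 from 8; removing 0-7 disconnects 0 from 7; removing 11-9 disconnects 11 from 9; removing 7-10 disconnects 7 from 10 — these are bridges.
In total 10 edges are bridges.

10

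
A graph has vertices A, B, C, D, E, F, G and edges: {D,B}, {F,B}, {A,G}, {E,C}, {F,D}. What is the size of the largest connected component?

Starting from C we can reach C, E. That is one component of size 2.
Starting from A we can reach A, G. That is one component of size 2.
Starting from B we can reach B, D, F. That is one component of size 3.
The largest has 3 vertices.

3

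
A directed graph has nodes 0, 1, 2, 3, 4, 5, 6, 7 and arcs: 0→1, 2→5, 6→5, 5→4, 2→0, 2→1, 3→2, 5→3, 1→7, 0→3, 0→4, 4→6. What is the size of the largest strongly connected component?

6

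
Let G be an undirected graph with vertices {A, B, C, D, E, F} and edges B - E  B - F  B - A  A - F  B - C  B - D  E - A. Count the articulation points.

1

Removing B increases the component count from 1 to 3, so B is a cut vertex.
By contrast removing A leaves 1 component; it is not a cut vertex. No other vertex is a cut vertex either.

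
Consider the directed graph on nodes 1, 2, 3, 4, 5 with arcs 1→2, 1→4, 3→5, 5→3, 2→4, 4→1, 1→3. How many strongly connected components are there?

2

{1, 2, 4} are all mutually reachable — one SCC of size 3.
{3, 5} are all mutually reachable — one SCC of size 2.
That gives 2 strongly connected components.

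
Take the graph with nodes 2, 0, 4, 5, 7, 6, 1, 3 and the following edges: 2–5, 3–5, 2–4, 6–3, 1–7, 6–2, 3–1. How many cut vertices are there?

Removing 1 increases the component count from 2 to 3, so 1 is a cut vertex.
Removing 2 increases the component count from 2 to 3, so 2 is a cut vertex.
Removing 3 increases the component count from 2 to 3, so 3 is a cut vertex.
By contrast removing 4 leaves 2 components; it is not a cut vertex. No other vertex is a cut vertex either.

3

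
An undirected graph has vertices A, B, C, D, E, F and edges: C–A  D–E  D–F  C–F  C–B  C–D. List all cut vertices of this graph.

Removing C increases the component count from 1 to 3, so C is a cut vertex.
Removing D increases the component count from 1 to 2, so D is a cut vertex.
By contrast removing F leaves 1 component; it is not a cut vertex. No other vertex is a cut vertex either.

C, D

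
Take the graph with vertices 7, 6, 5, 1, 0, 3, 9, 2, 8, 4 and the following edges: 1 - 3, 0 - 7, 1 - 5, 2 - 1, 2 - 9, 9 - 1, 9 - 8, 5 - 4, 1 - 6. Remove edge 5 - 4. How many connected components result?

3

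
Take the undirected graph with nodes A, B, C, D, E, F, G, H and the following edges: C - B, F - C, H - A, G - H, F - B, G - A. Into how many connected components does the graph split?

4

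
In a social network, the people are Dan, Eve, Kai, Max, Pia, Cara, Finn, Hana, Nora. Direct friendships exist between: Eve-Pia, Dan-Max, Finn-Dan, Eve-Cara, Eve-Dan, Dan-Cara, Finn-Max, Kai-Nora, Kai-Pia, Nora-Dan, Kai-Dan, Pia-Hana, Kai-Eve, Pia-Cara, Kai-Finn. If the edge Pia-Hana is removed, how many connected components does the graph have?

Before removal there is 1 component.
Pia-Hana is a bridge — removing it separates Pia's side from Hana's side.
After removal: 2 components.

2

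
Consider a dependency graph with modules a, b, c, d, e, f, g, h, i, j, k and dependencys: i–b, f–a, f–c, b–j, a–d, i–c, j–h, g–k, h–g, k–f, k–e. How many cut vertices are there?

Removing a increases the component count from 1 to 2, so a is a cut vertex.
Removing f increases the component count from 1 to 2, so f is a cut vertex.
Removing k increases the component count from 1 to 2, so k is a cut vertex.
By contrast removing c leaves 1 component; it is not a cut vertex. No other vertex is a cut vertex either.

3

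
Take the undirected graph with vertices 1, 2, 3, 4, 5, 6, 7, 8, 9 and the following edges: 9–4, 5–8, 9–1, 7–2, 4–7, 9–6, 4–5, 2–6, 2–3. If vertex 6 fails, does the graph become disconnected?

Deleting 6 leaves 1 component (was 1) (its neighbors 2, 9 remain connected to each other), so 6 is not a cut vertex.

No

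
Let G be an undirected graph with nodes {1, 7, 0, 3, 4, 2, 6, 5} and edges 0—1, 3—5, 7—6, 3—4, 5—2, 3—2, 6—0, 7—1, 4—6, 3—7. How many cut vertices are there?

Removing 3 increases the component count from 1 to 2, so 3 is a cut vertex.
By contrast removing 5 leaves 1 component; it is not a cut vertex. No other vertex is a cut vertex either.

1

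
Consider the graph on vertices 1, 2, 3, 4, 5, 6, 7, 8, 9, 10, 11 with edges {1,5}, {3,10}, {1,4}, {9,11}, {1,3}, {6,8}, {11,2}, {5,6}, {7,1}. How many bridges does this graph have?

9

removing 1–4 disconnects 1 from 4; removing 11–2 disconnects 11 from 2; removing 3–1 disconnects 3 from 1; removing 9–11 disconnects 9 from 11 — these are bridges.
In total 9 edges are bridges.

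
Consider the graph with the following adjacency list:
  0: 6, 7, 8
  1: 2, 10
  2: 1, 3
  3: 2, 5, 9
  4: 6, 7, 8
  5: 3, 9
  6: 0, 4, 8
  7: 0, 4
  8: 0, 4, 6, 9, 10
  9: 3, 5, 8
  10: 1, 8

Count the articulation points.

1

Removing 8 increases the component count from 1 to 2, so 8 is a cut vertex.
By contrast removing 9 leaves 1 component; it is not a cut vertex. No other vertex is a cut vertex either.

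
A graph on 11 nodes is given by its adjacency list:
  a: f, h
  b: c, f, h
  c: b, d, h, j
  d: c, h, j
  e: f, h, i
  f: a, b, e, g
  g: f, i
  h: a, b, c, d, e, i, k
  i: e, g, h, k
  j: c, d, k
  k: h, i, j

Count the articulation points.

0

Removing e, for instance, still leaves 1 component. No single vertex removal increases the component count — the graph has no articulation points.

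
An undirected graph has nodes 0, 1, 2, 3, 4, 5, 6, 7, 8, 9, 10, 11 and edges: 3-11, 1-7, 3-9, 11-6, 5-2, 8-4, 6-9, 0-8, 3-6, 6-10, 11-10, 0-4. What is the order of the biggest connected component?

5

Starting from 1 we can reach 1, 7. That is one component of size 2.
Starting from 2 we can reach 2, 5. That is one component of size 2.
Starting from 0 we can reach 0, 4, 8. That is one component of size 3.
Starting from 3 we can reach 3, 6, 9, 10, 11. That is one component of size 5.
The largest has 5 vertices.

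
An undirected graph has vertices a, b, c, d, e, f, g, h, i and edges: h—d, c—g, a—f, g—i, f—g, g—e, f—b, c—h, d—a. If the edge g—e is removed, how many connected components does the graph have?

Before removal there is 1 component.
g—e is a bridge — removing it separates g's side from e's side.
After removal: 2 components.

2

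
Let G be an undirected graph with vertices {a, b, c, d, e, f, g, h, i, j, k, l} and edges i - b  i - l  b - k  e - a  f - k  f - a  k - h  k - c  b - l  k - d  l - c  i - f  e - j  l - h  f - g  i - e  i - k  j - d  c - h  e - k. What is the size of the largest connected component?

12

Starting from a we can reach a, b, c, d, e, f, g, h, i, j, k, l. That is one component of size 12.
The largest has 12 vertices.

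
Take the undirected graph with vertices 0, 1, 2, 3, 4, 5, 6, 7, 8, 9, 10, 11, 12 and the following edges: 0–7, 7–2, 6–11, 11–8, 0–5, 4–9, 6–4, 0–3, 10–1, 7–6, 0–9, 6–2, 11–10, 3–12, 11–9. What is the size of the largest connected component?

13

Starting from 0 we can reach 0, 1, 2, 3, 4, 5, 6, 7, 8, 9, 10, 11, 12. That is one component of size 13.
The largest has 13 vertices.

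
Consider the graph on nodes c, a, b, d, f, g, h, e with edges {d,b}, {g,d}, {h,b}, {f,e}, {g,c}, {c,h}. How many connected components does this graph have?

3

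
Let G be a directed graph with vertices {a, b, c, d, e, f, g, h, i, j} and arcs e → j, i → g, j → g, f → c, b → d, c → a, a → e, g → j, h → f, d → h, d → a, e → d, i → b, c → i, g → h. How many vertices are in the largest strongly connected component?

{a, b, c, d, e, f, g, h, i, j} are all mutually reachable — one SCC of size 10.
The largest has 10 vertices.

10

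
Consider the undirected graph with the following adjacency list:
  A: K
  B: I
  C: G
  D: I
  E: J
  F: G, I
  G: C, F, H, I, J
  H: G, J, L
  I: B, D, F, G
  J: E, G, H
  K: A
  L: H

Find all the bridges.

The edges on the cycle G-H-J-G are not bridges since each lies on that cycle.
But removing B-I disconnects B from I; removing G-C disconnects G from C; removing L-H disconnects L from H; removing E-J disconnects E from J — these are bridges.
In total 6 edges are bridges.

A-K, B-I, C-G, D-I, E-J, H-L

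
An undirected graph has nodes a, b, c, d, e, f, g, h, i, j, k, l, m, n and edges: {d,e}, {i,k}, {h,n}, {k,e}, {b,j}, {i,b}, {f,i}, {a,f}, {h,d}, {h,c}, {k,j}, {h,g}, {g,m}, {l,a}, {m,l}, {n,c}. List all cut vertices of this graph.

h

Removing h increases the component count from 1 to 2, so h is a cut vertex.
By contrast removing m leaves 1 component; it is not a cut vertex. No other vertex is a cut vertex either.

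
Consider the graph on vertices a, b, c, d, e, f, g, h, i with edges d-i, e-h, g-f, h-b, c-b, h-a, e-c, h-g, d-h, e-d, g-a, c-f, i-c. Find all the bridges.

The edges on the cycle e-d-i-c-e are not bridges since each lies on that cycle.
Every edge lies on some cycle, so there are no bridges.

none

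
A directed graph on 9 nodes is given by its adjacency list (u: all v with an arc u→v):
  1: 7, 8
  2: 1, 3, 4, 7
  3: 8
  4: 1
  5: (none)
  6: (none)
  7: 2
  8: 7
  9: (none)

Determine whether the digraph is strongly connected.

There is no directed path from 9 to 1, so the graph is not strongly connected.

No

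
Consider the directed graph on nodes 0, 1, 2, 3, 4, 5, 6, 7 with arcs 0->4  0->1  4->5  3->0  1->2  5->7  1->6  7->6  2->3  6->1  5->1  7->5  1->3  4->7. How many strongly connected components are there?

{0, 1, 2, 3, 4, 5, 6, 7} are all mutually reachable — one SCC of size 8.
That gives 1 strongly connected component.

1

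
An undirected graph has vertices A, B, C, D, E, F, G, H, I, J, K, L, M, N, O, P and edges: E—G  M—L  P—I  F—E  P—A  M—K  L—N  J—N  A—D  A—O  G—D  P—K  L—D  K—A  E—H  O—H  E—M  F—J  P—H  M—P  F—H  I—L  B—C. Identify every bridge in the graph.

B-C

The edges on the cycle P-A-O-H-P are not bridges since each lies on that cycle.
But removing B—C disconnects B from C — this is a bridge.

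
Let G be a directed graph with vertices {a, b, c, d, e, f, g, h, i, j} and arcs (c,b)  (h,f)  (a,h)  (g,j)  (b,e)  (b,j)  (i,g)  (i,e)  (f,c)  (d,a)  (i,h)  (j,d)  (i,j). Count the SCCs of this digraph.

4

{a, b, c, d, f, h, j} are all mutually reachable — one SCC of size 7.
{i} is an SCC by itself.
{e} is an SCC by itself.
{g} is an SCC by itself.
That gives 4 strongly connected components.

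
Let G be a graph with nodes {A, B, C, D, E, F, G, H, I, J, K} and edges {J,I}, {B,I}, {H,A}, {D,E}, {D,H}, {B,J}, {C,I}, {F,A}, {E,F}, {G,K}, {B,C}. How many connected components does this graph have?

3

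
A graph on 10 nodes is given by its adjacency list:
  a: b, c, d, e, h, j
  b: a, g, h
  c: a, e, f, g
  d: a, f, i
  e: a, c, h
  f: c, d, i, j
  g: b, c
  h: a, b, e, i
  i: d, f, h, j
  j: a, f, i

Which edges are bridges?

none

The edges on the cycle c-a-d-i-j-f-c are not bridges since each lies on that cycle.
Every edge lies on some cycle, so there are no bridges.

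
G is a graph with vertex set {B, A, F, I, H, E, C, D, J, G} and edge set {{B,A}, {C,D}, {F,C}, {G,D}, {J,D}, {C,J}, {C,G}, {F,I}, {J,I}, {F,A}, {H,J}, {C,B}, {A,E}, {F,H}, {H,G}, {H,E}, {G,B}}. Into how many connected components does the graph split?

1

Starting from A we can reach A, B, C, D, E, F, G, H, I, J. That is one component of size 10.
Total: 1 component.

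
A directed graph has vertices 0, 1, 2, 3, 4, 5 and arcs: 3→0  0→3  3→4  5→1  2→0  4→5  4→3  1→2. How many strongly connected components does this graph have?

{0, 1, 2, 3, 4, 5} are all mutually reachable — one SCC of size 6.
That gives 1 strongly connected component.

1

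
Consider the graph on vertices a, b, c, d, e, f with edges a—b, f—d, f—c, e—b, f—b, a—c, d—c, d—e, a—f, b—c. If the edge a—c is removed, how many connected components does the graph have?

a and c are still connected via a-f-c, so the component count stays at 1.

1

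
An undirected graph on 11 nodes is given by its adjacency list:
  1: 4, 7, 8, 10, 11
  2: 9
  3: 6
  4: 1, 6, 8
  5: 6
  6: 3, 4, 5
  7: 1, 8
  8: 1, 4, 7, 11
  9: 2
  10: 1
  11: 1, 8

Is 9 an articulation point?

Deleting 9 leaves 2 components (was 2), so 9 is not a cut vertex.

No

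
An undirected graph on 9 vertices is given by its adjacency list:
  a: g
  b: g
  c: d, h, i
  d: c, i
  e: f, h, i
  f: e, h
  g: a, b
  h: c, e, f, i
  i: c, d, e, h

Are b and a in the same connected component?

Yes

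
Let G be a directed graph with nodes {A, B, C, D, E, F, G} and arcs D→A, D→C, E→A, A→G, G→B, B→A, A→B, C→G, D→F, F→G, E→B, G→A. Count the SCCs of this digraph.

{A, B, G} are all mutually reachable — one SCC of size 3.
{E} is an SCC by itself.
{F} is an SCC by itself.
{D} is an SCC by itself.
{C} is an SCC by itself.
That gives 5 strongly connected components.

5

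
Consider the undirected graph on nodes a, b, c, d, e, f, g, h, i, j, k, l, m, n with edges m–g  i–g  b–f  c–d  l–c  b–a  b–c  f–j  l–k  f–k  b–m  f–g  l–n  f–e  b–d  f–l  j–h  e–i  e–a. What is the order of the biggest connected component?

Starting from a we can reach a, b, c, d, e, f, g, h, i, j, k, l, m, n. That is one component of size 14.
The largest has 14 vertices.

14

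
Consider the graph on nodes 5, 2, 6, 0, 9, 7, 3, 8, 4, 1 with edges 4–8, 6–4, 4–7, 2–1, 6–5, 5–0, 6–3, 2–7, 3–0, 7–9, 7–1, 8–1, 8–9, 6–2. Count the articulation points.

Removing 6 increases the component count from 1 to 2, so 6 is a cut vertex.
By contrast removing 5 leaves 1 component; it is not a cut vertex. No other vertex is a cut vertex either.

1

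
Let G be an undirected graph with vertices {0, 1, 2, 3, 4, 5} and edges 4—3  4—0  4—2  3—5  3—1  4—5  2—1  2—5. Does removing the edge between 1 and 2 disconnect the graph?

After removing 1—2, the path 1-3-4-2 still connects them, so the edge is not a bridge.

No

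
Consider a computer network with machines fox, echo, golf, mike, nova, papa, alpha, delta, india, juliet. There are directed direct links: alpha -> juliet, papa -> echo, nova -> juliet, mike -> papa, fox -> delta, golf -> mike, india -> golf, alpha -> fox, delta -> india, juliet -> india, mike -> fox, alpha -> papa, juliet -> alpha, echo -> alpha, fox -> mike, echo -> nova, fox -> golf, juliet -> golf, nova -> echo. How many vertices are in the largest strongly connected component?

10

{fox, echo, golf, mike, nova, papa, alpha, delta, india, juliet} are all mutually reachable — one SCC of size 10.
The largest has 10 vertices.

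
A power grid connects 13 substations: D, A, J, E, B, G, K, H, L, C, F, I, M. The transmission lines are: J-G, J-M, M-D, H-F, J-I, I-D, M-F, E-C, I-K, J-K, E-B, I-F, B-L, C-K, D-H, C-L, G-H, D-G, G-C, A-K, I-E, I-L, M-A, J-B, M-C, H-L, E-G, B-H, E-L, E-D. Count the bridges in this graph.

The edges on the cycle I-E-B-L-I are not bridges since each lies on that cycle.
Every edge lies on some cycle, so there are no bridges.

0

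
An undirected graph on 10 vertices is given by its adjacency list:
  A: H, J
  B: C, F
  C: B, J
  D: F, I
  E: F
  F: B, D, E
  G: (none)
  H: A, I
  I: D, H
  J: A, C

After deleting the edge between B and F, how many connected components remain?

2

B and F are still connected via B-C-J-A-H-I-D-F, so the component count stays at 2.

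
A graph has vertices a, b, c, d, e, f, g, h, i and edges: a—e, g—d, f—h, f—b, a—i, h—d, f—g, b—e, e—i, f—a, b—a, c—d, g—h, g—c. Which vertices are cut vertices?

f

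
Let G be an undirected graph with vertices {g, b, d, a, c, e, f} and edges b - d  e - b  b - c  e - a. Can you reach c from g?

No

The component containing g is {g}, and c is not in it.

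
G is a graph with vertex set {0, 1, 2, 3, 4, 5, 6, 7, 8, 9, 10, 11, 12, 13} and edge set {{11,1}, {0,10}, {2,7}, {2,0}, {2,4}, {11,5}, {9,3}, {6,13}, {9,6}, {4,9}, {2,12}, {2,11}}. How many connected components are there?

2

8 is isolated — a component by itself.
Starting from 0 we can reach 0, 1, 2, 3, 4, 5, 6, 7, 9, 10, 11, 12, 13. That is one component of size 13.
Total: 2 components.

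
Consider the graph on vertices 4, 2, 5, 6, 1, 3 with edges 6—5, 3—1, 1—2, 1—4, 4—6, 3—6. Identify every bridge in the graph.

1-2, 5-6

The edges on the cycle 3-1-4-6-3 are not bridges since each lies on that cycle.
But removing 6—5 disconnects 6 from 5; removing 1—2 disconnects 1 from 2 — these are bridges.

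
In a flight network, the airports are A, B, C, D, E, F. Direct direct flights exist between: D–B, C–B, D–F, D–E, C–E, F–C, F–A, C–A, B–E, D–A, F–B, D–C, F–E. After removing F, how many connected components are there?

1

With F gone, the remaining components are: {A, B, C, D, E}.
That is 1 component.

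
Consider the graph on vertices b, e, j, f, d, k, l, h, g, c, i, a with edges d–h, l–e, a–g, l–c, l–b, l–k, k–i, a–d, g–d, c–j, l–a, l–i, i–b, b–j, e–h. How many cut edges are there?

0

The edges on the cycle a-g-d-a are not bridges since each lies on that cycle.
Every edge lies on some cycle, so there are no bridges.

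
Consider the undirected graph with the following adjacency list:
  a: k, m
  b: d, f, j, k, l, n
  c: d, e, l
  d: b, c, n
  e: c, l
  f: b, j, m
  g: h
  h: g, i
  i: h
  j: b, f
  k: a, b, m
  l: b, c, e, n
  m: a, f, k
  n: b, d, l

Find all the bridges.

g-h, h-i

The edges on the cycle b-j-f-b are not bridges since each lies on that cycle.
But removing h-i disconnects h from i; removing g-h disconnects g from h — these are bridges.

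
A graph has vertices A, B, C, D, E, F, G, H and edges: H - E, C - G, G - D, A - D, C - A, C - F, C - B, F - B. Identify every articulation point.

Removing C increases the component count from 2 to 3, so C is a cut vertex.
By contrast removing E leaves 2 components; it is not a cut vertex. No other vertex is a cut vertex either.

C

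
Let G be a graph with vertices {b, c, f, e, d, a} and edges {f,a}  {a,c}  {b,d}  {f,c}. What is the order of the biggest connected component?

3

e is isolated — a component by itself.
Starting from b we can reach b, d. That is one component of size 2.
Starting from a we can reach a, c, f. That is one component of size 3.
The largest has 3 vertices.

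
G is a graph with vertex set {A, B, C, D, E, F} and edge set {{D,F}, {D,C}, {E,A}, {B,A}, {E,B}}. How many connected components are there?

2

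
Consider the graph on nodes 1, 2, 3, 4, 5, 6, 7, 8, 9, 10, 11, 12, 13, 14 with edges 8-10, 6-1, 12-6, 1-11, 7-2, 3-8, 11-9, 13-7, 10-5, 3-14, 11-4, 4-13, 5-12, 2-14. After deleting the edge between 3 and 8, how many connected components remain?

1

3 and 8 are still connected via 3-14-2-7-13-4-11-1-6-12-5-10-8, so the component count stays at 1.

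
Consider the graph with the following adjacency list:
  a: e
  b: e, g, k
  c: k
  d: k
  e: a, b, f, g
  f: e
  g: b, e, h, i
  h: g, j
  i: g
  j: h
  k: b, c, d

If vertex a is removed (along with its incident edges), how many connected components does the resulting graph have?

1

With a gone, the remaining components are: {b, c, d, e, f, g, h, i, j, k}.
That is 1 component.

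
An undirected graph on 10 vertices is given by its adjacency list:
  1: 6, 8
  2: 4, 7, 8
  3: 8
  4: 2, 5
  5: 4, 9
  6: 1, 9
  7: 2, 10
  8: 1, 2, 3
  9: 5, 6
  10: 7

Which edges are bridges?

10-7, 2-7, 3-8

The edges on the cycle 6-1-8-2-4-5-9-6 are not bridges since each lies on that cycle.
But removing 3-8 disconnects 3 from 8; removing 2-7 disconnects 2 from 7; removing 10-7 disconnects 10 from 7 — these are bridges.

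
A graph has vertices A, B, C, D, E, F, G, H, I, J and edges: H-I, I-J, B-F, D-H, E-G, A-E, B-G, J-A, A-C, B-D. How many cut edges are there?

The edges on the cycle B-D-H-I-J-A-E-G-B are not bridges since each lies on that cycle.
But removing C-A disconnects C from A; removing B-F disconnects B from F — these are bridges.
That makes 2 bridges.

2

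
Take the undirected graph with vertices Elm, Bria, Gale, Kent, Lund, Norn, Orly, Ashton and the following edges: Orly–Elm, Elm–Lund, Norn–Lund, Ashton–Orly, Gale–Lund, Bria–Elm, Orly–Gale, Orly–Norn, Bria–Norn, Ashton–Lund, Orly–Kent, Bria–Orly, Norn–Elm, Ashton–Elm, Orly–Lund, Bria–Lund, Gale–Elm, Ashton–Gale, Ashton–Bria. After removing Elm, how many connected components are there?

With Elm gone, the remaining components are: {Bria, Gale, Kent, Lund, Norn, Orly, Ashton}.
That is 1 component.

1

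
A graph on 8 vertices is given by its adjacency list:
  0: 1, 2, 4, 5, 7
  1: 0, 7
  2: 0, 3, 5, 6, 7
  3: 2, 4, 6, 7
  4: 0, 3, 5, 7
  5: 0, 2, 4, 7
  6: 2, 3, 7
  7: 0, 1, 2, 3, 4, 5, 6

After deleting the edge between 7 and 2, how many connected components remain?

1

7 and 2 are still connected via 7-3-2, so the component count stays at 1.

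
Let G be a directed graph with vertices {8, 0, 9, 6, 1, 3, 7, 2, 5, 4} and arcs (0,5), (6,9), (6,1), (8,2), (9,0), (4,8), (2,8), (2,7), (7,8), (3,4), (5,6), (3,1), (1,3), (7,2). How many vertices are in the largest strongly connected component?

{0, 5, 6, 9} are all mutually reachable — one SCC of size 4.
{2, 7, 8} are all mutually reachable — one SCC of size 3.
{1, 3} are all mutually reachable — one SCC of size 2.
{4} is an SCC by itself.
The largest has 4 vertices.

4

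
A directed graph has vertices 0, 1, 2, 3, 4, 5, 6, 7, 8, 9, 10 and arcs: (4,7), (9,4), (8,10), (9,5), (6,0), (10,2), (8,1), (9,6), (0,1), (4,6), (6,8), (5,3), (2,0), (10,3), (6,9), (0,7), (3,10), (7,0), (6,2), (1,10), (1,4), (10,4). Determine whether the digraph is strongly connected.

Yes

From 8 we can reach every vertex (0, 1, 2, 3, 4, 5, 6, 7, 8, 9, 10), and every vertex can reach 8 (0, 1, 2, 3, 4, 5, 6, 7, 8, 9, 10). So the whole graph is one strongly connected component.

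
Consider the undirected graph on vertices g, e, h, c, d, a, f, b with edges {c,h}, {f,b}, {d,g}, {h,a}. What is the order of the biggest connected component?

3

e is isolated — a component by itself.
Starting from d we can reach d, g. That is one component of size 2.
Starting from b we can reach b, f. That is one component of size 2.
Starting from a we can reach a, c, h. That is one component of size 3.
The largest has 3 vertices.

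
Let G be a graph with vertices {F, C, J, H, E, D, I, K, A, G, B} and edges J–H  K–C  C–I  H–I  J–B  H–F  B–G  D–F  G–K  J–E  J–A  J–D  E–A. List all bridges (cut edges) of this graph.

none

The edges on the cycle J-E-A-J are not bridges since each lies on that cycle.
Every edge lies on some cycle, so there are no bridges.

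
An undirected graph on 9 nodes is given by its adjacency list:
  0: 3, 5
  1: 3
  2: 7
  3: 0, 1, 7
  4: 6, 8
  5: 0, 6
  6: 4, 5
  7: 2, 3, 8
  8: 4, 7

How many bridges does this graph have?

2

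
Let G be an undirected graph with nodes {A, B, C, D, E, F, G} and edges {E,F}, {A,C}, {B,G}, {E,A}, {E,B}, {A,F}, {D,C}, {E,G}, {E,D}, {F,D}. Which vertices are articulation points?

E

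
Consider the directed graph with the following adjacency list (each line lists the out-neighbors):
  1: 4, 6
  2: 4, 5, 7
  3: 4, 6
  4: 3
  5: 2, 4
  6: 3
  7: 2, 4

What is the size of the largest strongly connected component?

{3, 4, 6} are all mutually reachable — one SCC of size 3.
{2, 5, 7} are all mutually reachable — one SCC of size 3.
{1} is an SCC by itself.
The largest has 3 vertices.

3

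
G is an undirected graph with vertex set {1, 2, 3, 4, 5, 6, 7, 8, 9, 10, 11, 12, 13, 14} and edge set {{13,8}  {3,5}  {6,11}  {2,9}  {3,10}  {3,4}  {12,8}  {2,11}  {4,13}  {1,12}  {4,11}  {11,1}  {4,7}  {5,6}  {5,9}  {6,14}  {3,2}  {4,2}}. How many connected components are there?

1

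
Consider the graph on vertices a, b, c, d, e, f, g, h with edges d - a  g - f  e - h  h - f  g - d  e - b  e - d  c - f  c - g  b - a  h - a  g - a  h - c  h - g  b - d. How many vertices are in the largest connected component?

Starting from a we can reach a, b, c, d, e, f, g, h. That is one component of size 8.
The largest has 8 vertices.

8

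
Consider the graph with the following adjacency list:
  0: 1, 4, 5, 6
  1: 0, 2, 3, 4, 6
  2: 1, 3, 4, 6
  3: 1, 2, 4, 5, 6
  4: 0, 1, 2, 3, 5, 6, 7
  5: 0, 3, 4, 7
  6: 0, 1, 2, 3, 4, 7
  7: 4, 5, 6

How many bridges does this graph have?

The edges on the cycle 3-2-1-3 are not bridges since each lies on that cycle.
Every edge lies on some cycle, so there are no bridges.

0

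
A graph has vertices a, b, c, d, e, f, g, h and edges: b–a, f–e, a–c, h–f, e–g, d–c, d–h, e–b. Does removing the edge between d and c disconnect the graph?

After removing d–c, the path d-h-f-e-b-a-c still connects them, so the edge is not a bridge.

No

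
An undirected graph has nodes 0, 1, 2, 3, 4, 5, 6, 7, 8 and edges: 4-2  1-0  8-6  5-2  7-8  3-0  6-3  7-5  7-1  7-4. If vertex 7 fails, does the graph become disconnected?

Yes

Deleting 7 raises the number of components from 1 to 2, so 7 is a cut vertex.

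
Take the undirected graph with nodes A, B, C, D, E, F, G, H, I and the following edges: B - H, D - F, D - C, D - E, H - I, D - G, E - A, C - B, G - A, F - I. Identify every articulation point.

Removing D increases the component count from 1 to 2, so D is a cut vertex.
By contrast removing F leaves 1 component; it is not a cut vertex. No other vertex is a cut vertex either.

D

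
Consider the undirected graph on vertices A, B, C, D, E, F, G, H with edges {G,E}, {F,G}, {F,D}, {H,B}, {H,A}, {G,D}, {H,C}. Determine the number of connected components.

Starting from D we can reach D, E, F, G. That is one component of size 4.
Starting from A we can reach A, B, C, H. That is one component of size 4.
Total: 2 components.

2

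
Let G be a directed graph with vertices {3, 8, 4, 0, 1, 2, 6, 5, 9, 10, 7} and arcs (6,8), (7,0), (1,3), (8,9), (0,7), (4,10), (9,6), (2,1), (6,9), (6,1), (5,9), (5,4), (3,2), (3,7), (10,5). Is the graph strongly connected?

No

There is no directed path from 3 to 5, so the graph is not strongly connected.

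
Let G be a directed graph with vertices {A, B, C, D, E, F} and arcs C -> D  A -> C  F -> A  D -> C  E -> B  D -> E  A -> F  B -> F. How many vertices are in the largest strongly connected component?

{A, B, C, D, E, F} are all mutually reachable — one SCC of size 6.
The largest has 6 vertices.

6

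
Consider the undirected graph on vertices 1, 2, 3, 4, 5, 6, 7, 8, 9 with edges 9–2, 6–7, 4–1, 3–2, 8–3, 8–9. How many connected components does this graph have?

4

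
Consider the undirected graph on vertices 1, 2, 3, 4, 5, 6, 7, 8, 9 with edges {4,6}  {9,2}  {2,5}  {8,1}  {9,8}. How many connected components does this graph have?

4

7 is isolated — a component by itself.
3 is isolated — a component by itself.
Starting from 4 we can reach 4, 6. That is one component of size 2.
Starting from 1 we can reach 1, 2, 5, 8, 9. That is one component of size 5.
Total: 4 components.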